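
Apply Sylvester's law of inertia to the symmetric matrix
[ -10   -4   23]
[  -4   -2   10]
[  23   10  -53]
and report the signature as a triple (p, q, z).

Answer: (1, 2, 0)

Derivation:
step 0: pivot -10 → sign −
step 1: pivot -2/5 → sign −
step 2: pivot 3/2 → sign +
signature = (1, 2, 0)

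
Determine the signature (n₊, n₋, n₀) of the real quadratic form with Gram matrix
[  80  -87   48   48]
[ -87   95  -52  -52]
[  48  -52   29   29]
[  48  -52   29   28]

step 0: pivot 80 → sign +
step 1: pivot 31/80 → sign +
step 2: pivot 3/31 → sign +
step 3: pivot -1 → sign −
signature = (3, 1, 0)

Answer: (3, 1, 0)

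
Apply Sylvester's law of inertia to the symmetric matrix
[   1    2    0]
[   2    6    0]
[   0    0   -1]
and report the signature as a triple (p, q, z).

Answer: (2, 1, 0)

Derivation:
step 0: pivot 1 → sign +
step 1: pivot 2 → sign +
step 2: pivot -1 → sign −
signature = (2, 1, 0)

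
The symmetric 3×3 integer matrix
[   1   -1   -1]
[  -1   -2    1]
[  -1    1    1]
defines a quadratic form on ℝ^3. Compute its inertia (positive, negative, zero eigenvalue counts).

Answer: (1, 1, 1)

Derivation:
step 0: pivot 1 → sign +
step 1: pivot -3 → sign −
step 2: row/col 2 already zero → sign 0
signature = (1, 1, 1)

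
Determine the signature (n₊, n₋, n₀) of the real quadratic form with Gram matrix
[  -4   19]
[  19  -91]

Answer: (0, 2, 0)

Derivation:
step 0: pivot -4 → sign −
step 1: pivot -3/4 → sign −
signature = (0, 2, 0)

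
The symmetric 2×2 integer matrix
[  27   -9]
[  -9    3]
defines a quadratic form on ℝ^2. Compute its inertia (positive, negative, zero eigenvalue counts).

Answer: (1, 0, 1)

Derivation:
step 0: pivot 27 → sign +
step 1: row/col 1 already zero → sign 0
signature = (1, 0, 1)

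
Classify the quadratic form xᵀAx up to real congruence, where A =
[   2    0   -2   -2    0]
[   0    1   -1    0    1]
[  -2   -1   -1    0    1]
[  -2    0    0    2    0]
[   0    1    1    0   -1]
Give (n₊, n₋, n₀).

step 0: pivot 2 → sign +
step 1: pivot 1 → sign +
step 2: pivot -4 → sign −
step 3: pivot 1 → sign +
step 4: pivot -2 → sign −
signature = (3, 2, 0)

Answer: (3, 2, 0)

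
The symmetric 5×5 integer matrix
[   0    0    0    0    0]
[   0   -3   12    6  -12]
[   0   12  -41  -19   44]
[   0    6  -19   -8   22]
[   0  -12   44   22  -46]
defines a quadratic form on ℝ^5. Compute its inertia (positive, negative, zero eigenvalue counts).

step 0: pivot -3 → sign −
step 1: pivot 7 → sign +
step 2: pivot 3/7 → sign +
step 3: pivot -2 → sign −
step 4: row/col 4 already zero → sign 0
signature = (2, 2, 1)

Answer: (2, 2, 1)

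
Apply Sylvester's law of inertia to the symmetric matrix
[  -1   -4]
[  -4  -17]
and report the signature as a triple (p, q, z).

Answer: (0, 2, 0)

Derivation:
step 0: pivot -1 → sign −
step 1: pivot -1 → sign −
signature = (0, 2, 0)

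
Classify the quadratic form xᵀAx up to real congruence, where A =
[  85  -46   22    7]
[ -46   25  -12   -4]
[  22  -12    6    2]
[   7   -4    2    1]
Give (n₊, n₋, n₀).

step 0: pivot 85 → sign +
step 1: pivot 9/85 → sign +
step 2: pivot 2/9 → sign +
step 3: row/col 3 already zero → sign 0
signature = (3, 0, 1)

Answer: (3, 0, 1)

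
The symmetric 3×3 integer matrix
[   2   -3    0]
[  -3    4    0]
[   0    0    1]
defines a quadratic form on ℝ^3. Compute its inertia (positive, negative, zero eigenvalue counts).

Answer: (2, 1, 0)

Derivation:
step 0: pivot 2 → sign +
step 1: pivot -1/2 → sign −
step 2: pivot 1 → sign +
signature = (2, 1, 0)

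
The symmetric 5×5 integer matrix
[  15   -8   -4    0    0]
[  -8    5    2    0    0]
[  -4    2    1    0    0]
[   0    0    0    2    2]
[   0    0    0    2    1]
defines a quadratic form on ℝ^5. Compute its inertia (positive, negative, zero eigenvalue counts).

step 0: pivot 15 → sign +
step 1: pivot 11/15 → sign +
step 2: pivot -1/11 → sign −
step 3: pivot 2 → sign +
step 4: pivot -1 → sign −
signature = (3, 2, 0)

Answer: (3, 2, 0)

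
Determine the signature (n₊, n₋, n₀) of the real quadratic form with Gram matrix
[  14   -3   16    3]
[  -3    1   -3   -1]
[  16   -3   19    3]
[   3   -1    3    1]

step 0: pivot 14 → sign +
step 1: pivot 5/14 → sign +
step 2: pivot 1/5 → sign +
step 3: row/col 3 already zero → sign 0
signature = (3, 0, 1)

Answer: (3, 0, 1)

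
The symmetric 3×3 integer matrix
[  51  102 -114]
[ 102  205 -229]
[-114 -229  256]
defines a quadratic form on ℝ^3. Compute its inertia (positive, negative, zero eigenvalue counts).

step 0: pivot 51 → sign +
step 1: pivot 1 → sign +
step 2: pivot 3/17 → sign +
signature = (3, 0, 0)

Answer: (3, 0, 0)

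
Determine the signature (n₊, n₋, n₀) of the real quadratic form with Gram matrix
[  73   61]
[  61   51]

Answer: (2, 0, 0)

Derivation:
step 0: pivot 73 → sign +
step 1: pivot 2/73 → sign +
signature = (2, 0, 0)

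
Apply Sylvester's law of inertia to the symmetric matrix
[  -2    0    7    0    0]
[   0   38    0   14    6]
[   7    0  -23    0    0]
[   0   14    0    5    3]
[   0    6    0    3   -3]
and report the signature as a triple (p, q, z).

step 0: pivot -2 → sign −
step 1: pivot 38 → sign +
step 2: pivot 3/2 → sign +
step 3: pivot -3/19 → sign −
step 4: row/col 4 already zero → sign 0
signature = (2, 2, 1)

Answer: (2, 2, 1)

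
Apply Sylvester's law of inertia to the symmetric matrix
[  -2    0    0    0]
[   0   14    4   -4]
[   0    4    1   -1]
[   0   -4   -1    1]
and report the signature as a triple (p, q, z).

Answer: (1, 2, 1)

Derivation:
step 0: pivot -2 → sign −
step 1: pivot 14 → sign +
step 2: pivot -1/7 → sign −
step 3: row/col 3 already zero → sign 0
signature = (1, 2, 1)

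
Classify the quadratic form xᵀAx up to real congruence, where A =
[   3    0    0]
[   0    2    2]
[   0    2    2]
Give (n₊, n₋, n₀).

step 0: pivot 3 → sign +
step 1: pivot 2 → sign +
step 2: row/col 2 already zero → sign 0
signature = (2, 0, 1)

Answer: (2, 0, 1)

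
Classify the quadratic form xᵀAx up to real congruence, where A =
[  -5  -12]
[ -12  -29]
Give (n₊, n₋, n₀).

Answer: (0, 2, 0)

Derivation:
step 0: pivot -5 → sign −
step 1: pivot -1/5 → sign −
signature = (0, 2, 0)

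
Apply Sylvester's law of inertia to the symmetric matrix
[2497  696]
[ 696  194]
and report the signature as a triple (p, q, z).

Answer: (2, 0, 0)

Derivation:
step 0: pivot 2497 → sign +
step 1: pivot 2/2497 → sign +
signature = (2, 0, 0)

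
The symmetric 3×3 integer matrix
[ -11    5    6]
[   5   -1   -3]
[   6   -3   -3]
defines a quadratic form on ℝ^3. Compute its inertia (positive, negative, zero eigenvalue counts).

step 0: pivot -11 → sign −
step 1: pivot 14/11 → sign +
step 2: pivot 3/14 → sign +
signature = (2, 1, 0)

Answer: (2, 1, 0)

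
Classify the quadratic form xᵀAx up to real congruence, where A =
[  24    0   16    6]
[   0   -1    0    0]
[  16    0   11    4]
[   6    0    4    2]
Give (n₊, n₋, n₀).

Answer: (3, 1, 0)

Derivation:
step 0: pivot 24 → sign +
step 1: pivot -1 → sign −
step 2: pivot 1/3 → sign +
step 3: pivot 1/2 → sign +
signature = (3, 1, 0)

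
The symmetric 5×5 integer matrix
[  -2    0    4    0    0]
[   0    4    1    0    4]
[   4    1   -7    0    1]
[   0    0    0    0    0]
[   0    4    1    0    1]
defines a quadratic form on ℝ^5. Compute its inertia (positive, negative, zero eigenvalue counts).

Answer: (2, 2, 1)

Derivation:
step 0: pivot -2 → sign −
step 1: pivot 4 → sign +
step 2: pivot 3/4 → sign +
step 3: pivot -3 → sign −
step 4: row/col 4 already zero → sign 0
signature = (2, 2, 1)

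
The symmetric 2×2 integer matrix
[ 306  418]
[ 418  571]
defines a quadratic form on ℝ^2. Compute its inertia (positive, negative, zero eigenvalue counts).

step 0: pivot 306 → sign +
step 1: pivot 1/153 → sign +
signature = (2, 0, 0)

Answer: (2, 0, 0)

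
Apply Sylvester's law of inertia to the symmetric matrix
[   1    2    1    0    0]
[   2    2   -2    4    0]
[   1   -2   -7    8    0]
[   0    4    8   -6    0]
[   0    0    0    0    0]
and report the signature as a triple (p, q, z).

step 0: pivot 1 → sign +
step 1: pivot -2 → sign −
step 2: pivot 2 → sign +
step 3: row/col 3 already zero → sign 0
step 4: row/col 4 already zero → sign 0
signature = (2, 1, 2)

Answer: (2, 1, 2)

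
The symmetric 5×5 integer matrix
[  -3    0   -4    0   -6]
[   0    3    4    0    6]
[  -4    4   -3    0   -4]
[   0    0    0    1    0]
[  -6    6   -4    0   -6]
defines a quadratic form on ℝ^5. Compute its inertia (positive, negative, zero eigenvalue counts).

Answer: (2, 3, 0)

Derivation:
step 0: pivot -3 → sign −
step 1: pivot 3 → sign +
step 2: pivot -3 → sign −
step 3: pivot 1 → sign +
step 4: pivot -2/3 → sign −
signature = (2, 3, 0)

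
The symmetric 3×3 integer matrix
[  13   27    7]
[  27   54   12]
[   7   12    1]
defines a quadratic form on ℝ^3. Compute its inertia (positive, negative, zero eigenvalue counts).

Answer: (2, 1, 0)

Derivation:
step 0: pivot 13 → sign +
step 1: pivot -27/13 → sign −
step 2: pivot 1/3 → sign +
signature = (2, 1, 0)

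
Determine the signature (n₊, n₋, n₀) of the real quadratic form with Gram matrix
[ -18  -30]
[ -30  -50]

step 0: pivot -18 → sign −
step 1: row/col 1 already zero → sign 0
signature = (0, 1, 1)

Answer: (0, 1, 1)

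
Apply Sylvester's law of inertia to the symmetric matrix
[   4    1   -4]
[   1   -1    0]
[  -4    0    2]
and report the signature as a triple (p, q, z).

step 0: pivot 4 → sign +
step 1: pivot -5/4 → sign −
step 2: pivot -6/5 → sign −
signature = (1, 2, 0)

Answer: (1, 2, 0)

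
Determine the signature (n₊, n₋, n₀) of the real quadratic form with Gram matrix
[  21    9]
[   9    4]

Answer: (2, 0, 0)

Derivation:
step 0: pivot 21 → sign +
step 1: pivot 1/7 → sign +
signature = (2, 0, 0)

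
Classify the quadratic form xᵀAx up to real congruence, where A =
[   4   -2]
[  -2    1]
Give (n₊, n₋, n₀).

step 0: pivot 4 → sign +
step 1: row/col 1 already zero → sign 0
signature = (1, 0, 1)

Answer: (1, 0, 1)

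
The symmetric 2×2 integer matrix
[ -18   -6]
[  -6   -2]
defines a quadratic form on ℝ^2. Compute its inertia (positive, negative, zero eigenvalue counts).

Answer: (0, 1, 1)

Derivation:
step 0: pivot -18 → sign −
step 1: row/col 1 already zero → sign 0
signature = (0, 1, 1)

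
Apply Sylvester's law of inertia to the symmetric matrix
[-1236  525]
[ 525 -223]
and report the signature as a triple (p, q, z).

step 0: pivot -1236 → sign −
step 1: pivot -1/412 → sign −
signature = (0, 2, 0)

Answer: (0, 2, 0)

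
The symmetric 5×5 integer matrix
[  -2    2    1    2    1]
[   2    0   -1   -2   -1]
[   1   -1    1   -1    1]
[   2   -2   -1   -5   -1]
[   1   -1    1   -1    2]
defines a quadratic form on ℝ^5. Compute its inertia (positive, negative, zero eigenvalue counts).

Answer: (3, 2, 0)

Derivation:
step 0: pivot -2 → sign −
step 1: pivot 2 → sign +
step 2: pivot 3/2 → sign +
step 3: pivot -3 → sign −
step 4: pivot 1 → sign +
signature = (3, 2, 0)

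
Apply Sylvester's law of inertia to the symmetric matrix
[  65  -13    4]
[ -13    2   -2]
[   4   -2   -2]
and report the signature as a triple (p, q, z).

Answer: (2, 1, 0)

Derivation:
step 0: pivot 65 → sign +
step 1: pivot -3/5 → sign −
step 2: pivot 2/13 → sign +
signature = (2, 1, 0)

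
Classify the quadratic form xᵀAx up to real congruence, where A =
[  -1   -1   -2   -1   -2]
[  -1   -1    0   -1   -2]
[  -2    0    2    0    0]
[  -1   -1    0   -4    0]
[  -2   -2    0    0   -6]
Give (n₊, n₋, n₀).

Answer: (1, 4, 0)

Derivation:
step 0: pivot -1 → sign −
step 1: pivot 6 → sign +
step 2: pivot -2/3 → sign −
step 3: pivot -3 → sign −
step 4: pivot -2/3 → sign −
signature = (1, 4, 0)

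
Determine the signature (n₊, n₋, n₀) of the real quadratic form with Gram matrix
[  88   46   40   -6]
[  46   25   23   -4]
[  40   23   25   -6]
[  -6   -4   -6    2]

step 0: pivot 88 → sign +
step 1: pivot 21/22 → sign +
step 2: pivot 47/21 → sign +
step 3: pivot -2/47 → sign −
signature = (3, 1, 0)

Answer: (3, 1, 0)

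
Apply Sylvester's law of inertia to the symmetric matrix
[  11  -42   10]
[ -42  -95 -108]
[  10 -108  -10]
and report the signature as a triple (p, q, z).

Answer: (1, 2, 0)

Derivation:
step 0: pivot 11 → sign +
step 1: pivot -2809/11 → sign −
step 2: pivot -6/2809 → sign −
signature = (1, 2, 0)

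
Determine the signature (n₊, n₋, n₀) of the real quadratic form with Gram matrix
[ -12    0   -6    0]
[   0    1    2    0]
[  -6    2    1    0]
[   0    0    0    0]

step 0: pivot -12 → sign −
step 1: pivot 1 → sign +
step 2: row/col 2 already zero → sign 0
step 3: row/col 3 already zero → sign 0
signature = (1, 1, 2)

Answer: (1, 1, 2)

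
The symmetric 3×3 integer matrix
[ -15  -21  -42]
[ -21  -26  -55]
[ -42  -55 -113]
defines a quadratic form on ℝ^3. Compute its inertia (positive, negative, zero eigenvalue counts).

step 0: pivot -15 → sign −
step 1: pivot 17/5 → sign +
step 2: pivot 6/17 → sign +
signature = (2, 1, 0)

Answer: (2, 1, 0)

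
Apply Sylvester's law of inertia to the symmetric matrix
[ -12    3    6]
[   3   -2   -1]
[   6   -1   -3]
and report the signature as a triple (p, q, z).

Answer: (1, 2, 0)

Derivation:
step 0: pivot -12 → sign −
step 1: pivot -5/4 → sign −
step 2: pivot 1/5 → sign +
signature = (1, 2, 0)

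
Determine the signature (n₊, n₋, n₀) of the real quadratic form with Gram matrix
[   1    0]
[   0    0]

Answer: (1, 0, 1)

Derivation:
step 0: pivot 1 → sign +
step 1: row/col 1 already zero → sign 0
signature = (1, 0, 1)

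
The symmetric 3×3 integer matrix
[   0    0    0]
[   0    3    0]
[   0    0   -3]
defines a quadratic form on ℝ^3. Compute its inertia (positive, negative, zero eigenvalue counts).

step 0: pivot 3 → sign +
step 1: pivot -3 → sign −
step 2: row/col 2 already zero → sign 0
signature = (1, 1, 1)

Answer: (1, 1, 1)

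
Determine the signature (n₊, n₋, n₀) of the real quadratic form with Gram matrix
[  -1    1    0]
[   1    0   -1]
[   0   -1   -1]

Answer: (1, 2, 0)

Derivation:
step 0: pivot -1 → sign −
step 1: pivot 1 → sign +
step 2: pivot -2 → sign −
signature = (1, 2, 0)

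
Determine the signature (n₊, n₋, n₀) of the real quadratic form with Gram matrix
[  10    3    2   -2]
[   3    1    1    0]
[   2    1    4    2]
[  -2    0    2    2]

step 0: pivot 10 → sign +
step 1: pivot 1/10 → sign +
step 2: pivot 2 → sign +
step 3: pivot -2 → sign −
signature = (3, 1, 0)

Answer: (3, 1, 0)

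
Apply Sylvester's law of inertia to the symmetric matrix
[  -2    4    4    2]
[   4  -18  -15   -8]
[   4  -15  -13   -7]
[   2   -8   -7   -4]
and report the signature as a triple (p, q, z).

Answer: (0, 3, 1)

Derivation:
step 0: pivot -2 → sign −
step 1: pivot -10 → sign −
step 2: pivot -1/10 → sign −
step 3: row/col 3 already zero → sign 0
signature = (0, 3, 1)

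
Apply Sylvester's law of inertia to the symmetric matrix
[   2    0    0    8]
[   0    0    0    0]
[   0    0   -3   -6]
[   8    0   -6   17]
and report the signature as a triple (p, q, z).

step 0: pivot 2 → sign +
step 1: pivot -3 → sign −
step 2: pivot -3 → sign −
step 3: row/col 3 already zero → sign 0
signature = (1, 2, 1)

Answer: (1, 2, 1)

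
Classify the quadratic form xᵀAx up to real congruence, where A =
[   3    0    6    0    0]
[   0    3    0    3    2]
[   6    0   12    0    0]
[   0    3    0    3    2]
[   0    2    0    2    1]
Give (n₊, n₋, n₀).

step 0: pivot 3 → sign +
step 1: pivot 3 → sign +
step 2: pivot -1/3 → sign −
step 3: row/col 3 already zero → sign 0
step 4: row/col 4 already zero → sign 0
signature = (2, 1, 2)

Answer: (2, 1, 2)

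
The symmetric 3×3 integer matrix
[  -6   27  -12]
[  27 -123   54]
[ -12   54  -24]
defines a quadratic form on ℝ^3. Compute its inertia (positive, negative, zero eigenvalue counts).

step 0: pivot -6 → sign −
step 1: pivot -3/2 → sign −
step 2: row/col 2 already zero → sign 0
signature = (0, 2, 1)

Answer: (0, 2, 1)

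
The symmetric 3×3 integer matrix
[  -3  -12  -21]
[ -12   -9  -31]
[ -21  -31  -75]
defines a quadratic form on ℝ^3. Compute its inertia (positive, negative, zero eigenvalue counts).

step 0: pivot -3 → sign −
step 1: pivot 39 → sign +
step 2: pivot -1/39 → sign −
signature = (1, 2, 0)

Answer: (1, 2, 0)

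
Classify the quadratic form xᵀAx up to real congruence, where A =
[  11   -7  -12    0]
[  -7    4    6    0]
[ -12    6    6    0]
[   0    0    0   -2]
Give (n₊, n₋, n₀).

Answer: (1, 3, 0)

Derivation:
step 0: pivot 11 → sign +
step 1: pivot -5/11 → sign −
step 2: pivot -6/5 → sign −
step 3: pivot -2 → sign −
signature = (1, 3, 0)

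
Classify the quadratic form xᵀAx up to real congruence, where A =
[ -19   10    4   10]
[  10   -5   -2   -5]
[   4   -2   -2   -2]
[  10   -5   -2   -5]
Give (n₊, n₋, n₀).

Answer: (1, 2, 1)

Derivation:
step 0: pivot -19 → sign −
step 1: pivot 5/19 → sign +
step 2: pivot -6/5 → sign −
step 3: row/col 3 already zero → sign 0
signature = (1, 2, 1)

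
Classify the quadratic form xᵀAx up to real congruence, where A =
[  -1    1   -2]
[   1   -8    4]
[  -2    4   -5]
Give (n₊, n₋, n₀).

Answer: (0, 3, 0)

Derivation:
step 0: pivot -1 → sign −
step 1: pivot -7 → sign −
step 2: pivot -3/7 → sign −
signature = (0, 3, 0)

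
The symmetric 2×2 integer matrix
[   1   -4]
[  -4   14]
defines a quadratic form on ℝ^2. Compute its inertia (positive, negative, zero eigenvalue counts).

step 0: pivot 1 → sign +
step 1: pivot -2 → sign −
signature = (1, 1, 0)

Answer: (1, 1, 0)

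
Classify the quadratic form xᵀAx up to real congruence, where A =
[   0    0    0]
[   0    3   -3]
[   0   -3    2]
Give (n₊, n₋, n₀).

step 0: pivot 3 → sign +
step 1: pivot -1 → sign −
step 2: row/col 2 already zero → sign 0
signature = (1, 1, 1)

Answer: (1, 1, 1)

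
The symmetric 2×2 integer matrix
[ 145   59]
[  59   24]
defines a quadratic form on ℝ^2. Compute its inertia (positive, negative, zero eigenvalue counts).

step 0: pivot 145 → sign +
step 1: pivot -1/145 → sign −
signature = (1, 1, 0)

Answer: (1, 1, 0)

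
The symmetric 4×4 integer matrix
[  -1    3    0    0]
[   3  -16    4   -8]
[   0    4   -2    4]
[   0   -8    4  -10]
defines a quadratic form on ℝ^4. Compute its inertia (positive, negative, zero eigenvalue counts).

Answer: (1, 3, 0)

Derivation:
step 0: pivot -1 → sign −
step 1: pivot -7 → sign −
step 2: pivot 2/7 → sign +
step 3: pivot -2 → sign −
signature = (1, 3, 0)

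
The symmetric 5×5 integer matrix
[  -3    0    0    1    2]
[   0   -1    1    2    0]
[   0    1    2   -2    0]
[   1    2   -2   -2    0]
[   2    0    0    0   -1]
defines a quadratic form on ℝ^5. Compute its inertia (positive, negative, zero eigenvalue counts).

Answer: (3, 2, 0)

Derivation:
step 0: pivot -3 → sign −
step 1: pivot -1 → sign −
step 2: pivot 3 → sign +
step 3: pivot 7/3 → sign +
step 4: pivot 1/7 → sign +
signature = (3, 2, 0)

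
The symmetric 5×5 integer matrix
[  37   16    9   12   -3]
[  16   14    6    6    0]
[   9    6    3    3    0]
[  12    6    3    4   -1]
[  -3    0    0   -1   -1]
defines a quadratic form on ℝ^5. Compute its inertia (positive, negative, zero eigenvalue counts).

step 0: pivot 37 → sign +
step 1: pivot 262/37 → sign +
step 2: pivot 24/131 → sign +
step 3: pivot -1/8 → sign −
step 4: pivot -2 → sign −
signature = (3, 2, 0)

Answer: (3, 2, 0)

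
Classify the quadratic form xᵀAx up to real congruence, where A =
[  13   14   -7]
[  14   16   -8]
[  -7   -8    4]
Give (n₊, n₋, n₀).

step 0: pivot 13 → sign +
step 1: pivot 12/13 → sign +
step 2: row/col 2 already zero → sign 0
signature = (2, 0, 1)

Answer: (2, 0, 1)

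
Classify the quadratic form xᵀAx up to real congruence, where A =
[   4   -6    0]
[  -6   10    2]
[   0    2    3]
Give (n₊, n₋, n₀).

Answer: (2, 1, 0)

Derivation:
step 0: pivot 4 → sign +
step 1: pivot 1 → sign +
step 2: pivot -1 → sign −
signature = (2, 1, 0)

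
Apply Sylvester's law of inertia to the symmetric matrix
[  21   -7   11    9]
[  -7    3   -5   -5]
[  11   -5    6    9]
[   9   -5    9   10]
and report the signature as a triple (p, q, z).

step 0: pivot 21 → sign +
step 1: pivot 2/3 → sign +
step 2: pivot -17/7 → sign −
step 3: pivot 3/17 → sign +
signature = (3, 1, 0)

Answer: (3, 1, 0)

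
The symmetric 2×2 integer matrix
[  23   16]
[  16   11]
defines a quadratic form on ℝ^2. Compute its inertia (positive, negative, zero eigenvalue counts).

Answer: (1, 1, 0)

Derivation:
step 0: pivot 23 → sign +
step 1: pivot -3/23 → sign −
signature = (1, 1, 0)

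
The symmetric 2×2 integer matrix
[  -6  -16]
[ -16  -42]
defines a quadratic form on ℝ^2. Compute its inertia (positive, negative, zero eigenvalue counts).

step 0: pivot -6 → sign −
step 1: pivot 2/3 → sign +
signature = (1, 1, 0)

Answer: (1, 1, 0)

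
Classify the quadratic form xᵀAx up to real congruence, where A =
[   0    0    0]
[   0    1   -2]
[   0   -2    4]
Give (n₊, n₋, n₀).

step 0: pivot 1 → sign +
step 1: row/col 1 already zero → sign 0
step 2: row/col 2 already zero → sign 0
signature = (1, 0, 2)

Answer: (1, 0, 2)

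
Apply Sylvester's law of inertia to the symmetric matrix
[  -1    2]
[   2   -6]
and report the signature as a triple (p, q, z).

Answer: (0, 2, 0)

Derivation:
step 0: pivot -1 → sign −
step 1: pivot -2 → sign −
signature = (0, 2, 0)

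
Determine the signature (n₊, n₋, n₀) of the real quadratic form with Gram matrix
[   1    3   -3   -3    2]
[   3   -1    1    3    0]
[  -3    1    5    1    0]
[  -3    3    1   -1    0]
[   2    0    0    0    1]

Answer: (3, 2, 0)

Derivation:
step 0: pivot 1 → sign +
step 1: pivot -10 → sign −
step 2: pivot 6 → sign +
step 3: pivot 26/15 → sign +
step 4: pivot -3/13 → sign −
signature = (3, 2, 0)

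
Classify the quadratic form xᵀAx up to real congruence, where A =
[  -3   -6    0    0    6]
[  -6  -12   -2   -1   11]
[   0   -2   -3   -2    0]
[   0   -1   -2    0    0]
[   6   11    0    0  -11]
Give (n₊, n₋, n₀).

Answer: (3, 2, 0)

Derivation:
step 0: pivot -3 → sign −
step 1: pivot -3 → sign −
step 2: pivot 4/3 → sign +
step 3: pivot 5/4 → sign +
step 4: pivot 1/5 → sign +
signature = (3, 2, 0)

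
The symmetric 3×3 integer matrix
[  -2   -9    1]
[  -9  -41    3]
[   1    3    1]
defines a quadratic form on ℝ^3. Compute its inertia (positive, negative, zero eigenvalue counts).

Answer: (1, 2, 0)

Derivation:
step 0: pivot -2 → sign −
step 1: pivot -1/2 → sign −
step 2: pivot 6 → sign +
signature = (1, 2, 0)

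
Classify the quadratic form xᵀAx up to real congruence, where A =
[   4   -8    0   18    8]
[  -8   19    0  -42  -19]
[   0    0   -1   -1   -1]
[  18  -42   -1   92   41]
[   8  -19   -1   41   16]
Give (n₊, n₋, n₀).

Answer: (2, 2, 1)

Derivation:
step 0: pivot 4 → sign +
step 1: pivot 3 → sign +
step 2: pivot -1 → sign −
step 3: pivot -2 → sign −
step 4: row/col 4 already zero → sign 0
signature = (2, 2, 1)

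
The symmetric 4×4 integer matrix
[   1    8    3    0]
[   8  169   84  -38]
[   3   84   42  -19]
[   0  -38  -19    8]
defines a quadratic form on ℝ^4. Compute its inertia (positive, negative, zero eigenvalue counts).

Answer: (2, 2, 0)

Derivation:
step 0: pivot 1 → sign +
step 1: pivot 105 → sign +
step 2: pivot -9/7 → sign −
step 3: pivot -1/45 → sign −
signature = (2, 2, 0)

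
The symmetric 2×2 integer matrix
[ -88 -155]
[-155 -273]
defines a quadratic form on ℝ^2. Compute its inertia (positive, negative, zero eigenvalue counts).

Answer: (1, 1, 0)

Derivation:
step 0: pivot -88 → sign −
step 1: pivot 1/88 → sign +
signature = (1, 1, 0)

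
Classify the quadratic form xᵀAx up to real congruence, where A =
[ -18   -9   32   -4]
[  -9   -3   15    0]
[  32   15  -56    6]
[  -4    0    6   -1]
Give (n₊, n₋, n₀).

Answer: (2, 2, 0)

Derivation:
step 0: pivot -18 → sign −
step 1: pivot 3/2 → sign +
step 2: pivot 2/9 → sign +
step 3: pivot -3 → sign −
signature = (2, 2, 0)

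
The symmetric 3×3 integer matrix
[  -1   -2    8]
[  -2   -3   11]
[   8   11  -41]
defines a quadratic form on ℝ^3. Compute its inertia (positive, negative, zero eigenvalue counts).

step 0: pivot -1 → sign −
step 1: pivot 1 → sign +
step 2: pivot -2 → sign −
signature = (1, 2, 0)

Answer: (1, 2, 0)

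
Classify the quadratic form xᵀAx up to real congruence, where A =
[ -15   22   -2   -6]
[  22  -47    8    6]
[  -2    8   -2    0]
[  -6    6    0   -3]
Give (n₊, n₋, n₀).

Answer: (1, 3, 0)

Derivation:
step 0: pivot -15 → sign −
step 1: pivot -221/15 → sign −
step 2: pivot 2/221 → sign +
step 3: pivot -3 → sign −
signature = (1, 3, 0)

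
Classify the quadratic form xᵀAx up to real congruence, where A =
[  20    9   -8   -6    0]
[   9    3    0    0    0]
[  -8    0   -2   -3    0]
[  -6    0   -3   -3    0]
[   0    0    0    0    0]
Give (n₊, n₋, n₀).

Answer: (3, 1, 1)

Derivation:
step 0: pivot 20 → sign +
step 1: pivot -21/20 → sign −
step 2: pivot 50/7 → sign +
step 3: pivot 3/50 → sign +
step 4: row/col 4 already zero → sign 0
signature = (3, 1, 1)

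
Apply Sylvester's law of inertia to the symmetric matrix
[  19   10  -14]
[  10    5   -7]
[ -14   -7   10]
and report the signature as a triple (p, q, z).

Answer: (2, 1, 0)

Derivation:
step 0: pivot 19 → sign +
step 1: pivot -5/19 → sign −
step 2: pivot 1/5 → sign +
signature = (2, 1, 0)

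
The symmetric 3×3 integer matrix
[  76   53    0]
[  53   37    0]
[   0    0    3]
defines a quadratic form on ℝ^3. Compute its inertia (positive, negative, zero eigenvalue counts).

step 0: pivot 76 → sign +
step 1: pivot 3/76 → sign +
step 2: pivot 3 → sign +
signature = (3, 0, 0)

Answer: (3, 0, 0)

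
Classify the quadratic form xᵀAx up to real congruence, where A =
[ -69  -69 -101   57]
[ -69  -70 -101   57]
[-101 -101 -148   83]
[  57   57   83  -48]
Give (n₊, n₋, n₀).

step 0: pivot -69 → sign −
step 1: pivot -1 → sign −
step 2: pivot -11/69 → sign −
step 3: pivot 3/11 → sign +
signature = (1, 3, 0)

Answer: (1, 3, 0)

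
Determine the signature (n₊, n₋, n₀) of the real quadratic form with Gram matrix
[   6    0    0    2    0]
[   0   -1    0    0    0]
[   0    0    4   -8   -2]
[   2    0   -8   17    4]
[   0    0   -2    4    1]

Answer: (3, 1, 1)

Derivation:
step 0: pivot 6 → sign +
step 1: pivot -1 → sign −
step 2: pivot 4 → sign +
step 3: pivot 1/3 → sign +
step 4: row/col 4 already zero → sign 0
signature = (3, 1, 1)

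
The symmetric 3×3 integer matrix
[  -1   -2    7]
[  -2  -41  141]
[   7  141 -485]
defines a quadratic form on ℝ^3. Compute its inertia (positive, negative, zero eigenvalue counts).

step 0: pivot -1 → sign −
step 1: pivot -37 → sign −
step 2: pivot -3/37 → sign −
signature = (0, 3, 0)

Answer: (0, 3, 0)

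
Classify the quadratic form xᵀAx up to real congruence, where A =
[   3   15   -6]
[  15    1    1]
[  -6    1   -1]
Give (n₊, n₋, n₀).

step 0: pivot 3 → sign +
step 1: pivot -74 → sign −
step 2: pivot -1/74 → sign −
signature = (1, 2, 0)

Answer: (1, 2, 0)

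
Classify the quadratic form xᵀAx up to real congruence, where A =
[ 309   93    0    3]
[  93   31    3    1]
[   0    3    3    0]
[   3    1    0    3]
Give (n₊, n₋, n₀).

Answer: (4, 0, 0)

Derivation:
step 0: pivot 309 → sign +
step 1: pivot 310/103 → sign +
step 2: pivot 3/310 → sign +
step 3: pivot 2 → sign +
signature = (4, 0, 0)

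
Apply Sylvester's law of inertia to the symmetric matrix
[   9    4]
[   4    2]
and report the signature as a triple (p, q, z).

step 0: pivot 9 → sign +
step 1: pivot 2/9 → sign +
signature = (2, 0, 0)

Answer: (2, 0, 0)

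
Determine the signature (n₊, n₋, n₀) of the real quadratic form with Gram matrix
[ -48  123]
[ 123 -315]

Answer: (1, 1, 0)

Derivation:
step 0: pivot -48 → sign −
step 1: pivot 3/16 → sign +
signature = (1, 1, 0)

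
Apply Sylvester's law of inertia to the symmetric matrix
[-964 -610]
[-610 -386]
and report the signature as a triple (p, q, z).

Answer: (0, 2, 0)

Derivation:
step 0: pivot -964 → sign −
step 1: pivot -1/241 → sign −
signature = (0, 2, 0)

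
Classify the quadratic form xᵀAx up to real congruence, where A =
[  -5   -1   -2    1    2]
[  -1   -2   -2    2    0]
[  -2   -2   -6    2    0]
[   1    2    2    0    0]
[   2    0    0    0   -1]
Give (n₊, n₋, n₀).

Answer: (1, 4, 0)

Derivation:
step 0: pivot -5 → sign −
step 1: pivot -9/5 → sign −
step 2: pivot -34/9 → sign −
step 3: pivot 2 → sign +
step 4: pivot -1/17 → sign −
signature = (1, 4, 0)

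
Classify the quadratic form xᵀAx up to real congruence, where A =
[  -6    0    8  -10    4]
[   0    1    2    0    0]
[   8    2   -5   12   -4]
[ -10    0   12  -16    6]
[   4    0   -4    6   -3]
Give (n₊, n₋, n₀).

step 0: pivot -6 → sign −
step 1: pivot 1 → sign +
step 2: pivot 5/3 → sign +
step 3: pivot -2/5 → sign −
step 4: pivot -1 → sign −
signature = (2, 3, 0)

Answer: (2, 3, 0)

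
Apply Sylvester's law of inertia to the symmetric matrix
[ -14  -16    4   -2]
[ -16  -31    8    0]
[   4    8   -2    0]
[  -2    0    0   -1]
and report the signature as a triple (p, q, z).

Answer: (1, 3, 0)

Derivation:
step 0: pivot -14 → sign −
step 1: pivot -89/7 → sign −
step 2: pivot 6/89 → sign +
step 3: pivot -1/3 → sign −
signature = (1, 3, 0)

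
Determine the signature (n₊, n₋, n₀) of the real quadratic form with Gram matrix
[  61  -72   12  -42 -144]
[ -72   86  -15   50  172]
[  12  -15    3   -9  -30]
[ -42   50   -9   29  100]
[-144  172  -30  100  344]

Answer: (3, 1, 1)

Derivation:
step 0: pivot 61 → sign +
step 1: pivot 62/61 → sign +
step 2: pivot -3/62 → sign −
step 3: pivot 3 → sign +
step 4: row/col 4 already zero → sign 0
signature = (3, 1, 1)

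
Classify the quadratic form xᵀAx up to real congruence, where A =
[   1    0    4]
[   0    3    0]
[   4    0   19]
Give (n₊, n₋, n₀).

Answer: (3, 0, 0)

Derivation:
step 0: pivot 1 → sign +
step 1: pivot 3 → sign +
step 2: pivot 3 → sign +
signature = (3, 0, 0)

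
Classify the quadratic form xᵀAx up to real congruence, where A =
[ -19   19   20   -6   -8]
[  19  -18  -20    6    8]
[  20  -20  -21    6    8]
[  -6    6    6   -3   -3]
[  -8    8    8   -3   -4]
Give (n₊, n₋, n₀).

step 0: pivot -19 → sign −
step 1: pivot 1 → sign +
step 2: pivot 1/19 → sign +
step 3: pivot -3 → sign −
step 4: pivot -1 → sign −
signature = (2, 3, 0)

Answer: (2, 3, 0)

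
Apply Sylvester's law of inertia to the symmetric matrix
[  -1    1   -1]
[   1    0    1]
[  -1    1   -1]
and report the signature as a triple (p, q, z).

step 0: pivot -1 → sign −
step 1: pivot 1 → sign +
step 2: row/col 2 already zero → sign 0
signature = (1, 1, 1)

Answer: (1, 1, 1)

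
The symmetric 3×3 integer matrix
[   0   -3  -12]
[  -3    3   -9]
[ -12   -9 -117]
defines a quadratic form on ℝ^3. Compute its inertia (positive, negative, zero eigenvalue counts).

step 0: pivot 3 → sign +
step 1: pivot -3 → sign −
step 2: pivot 3 → sign +
signature = (2, 1, 0)

Answer: (2, 1, 0)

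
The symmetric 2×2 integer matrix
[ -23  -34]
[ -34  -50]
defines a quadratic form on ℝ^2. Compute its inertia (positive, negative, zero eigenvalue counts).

Answer: (1, 1, 0)

Derivation:
step 0: pivot -23 → sign −
step 1: pivot 6/23 → sign +
signature = (1, 1, 0)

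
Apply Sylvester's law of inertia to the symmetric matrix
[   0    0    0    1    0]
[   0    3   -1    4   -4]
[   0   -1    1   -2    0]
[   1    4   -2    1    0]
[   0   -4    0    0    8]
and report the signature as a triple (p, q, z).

step 0: pivot 3 → sign +
step 1: pivot 2/3 → sign +
step 2: pivot -5 → sign −
step 3: pivot 1/5 → sign +
step 4: row/col 4 already zero → sign 0
signature = (3, 1, 1)

Answer: (3, 1, 1)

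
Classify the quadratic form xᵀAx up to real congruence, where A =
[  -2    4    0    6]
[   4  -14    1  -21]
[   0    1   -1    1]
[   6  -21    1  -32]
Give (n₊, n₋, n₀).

step 0: pivot -2 → sign −
step 1: pivot -6 → sign −
step 2: pivot -5/6 → sign −
step 3: pivot -1/5 → sign −
signature = (0, 4, 0)

Answer: (0, 4, 0)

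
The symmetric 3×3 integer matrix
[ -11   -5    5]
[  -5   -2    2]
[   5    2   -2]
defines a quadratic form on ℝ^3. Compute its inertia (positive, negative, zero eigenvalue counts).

step 0: pivot -11 → sign −
step 1: pivot 3/11 → sign +
step 2: row/col 2 already zero → sign 0
signature = (1, 1, 1)

Answer: (1, 1, 1)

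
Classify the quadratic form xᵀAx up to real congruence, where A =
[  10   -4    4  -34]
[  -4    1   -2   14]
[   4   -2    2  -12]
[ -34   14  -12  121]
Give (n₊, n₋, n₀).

Answer: (3, 1, 0)

Derivation:
step 0: pivot 10 → sign +
step 1: pivot -3/5 → sign −
step 2: pivot 2/3 → sign +
step 3: pivot 3 → sign +
signature = (3, 1, 0)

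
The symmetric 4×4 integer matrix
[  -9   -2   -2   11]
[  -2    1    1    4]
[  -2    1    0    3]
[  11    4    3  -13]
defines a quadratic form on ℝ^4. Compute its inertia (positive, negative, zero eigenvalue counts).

Answer: (1, 3, 0)

Derivation:
step 0: pivot -9 → sign −
step 1: pivot 13/9 → sign +
step 2: pivot -1 → sign −
step 3: pivot -3/13 → sign −
signature = (1, 3, 0)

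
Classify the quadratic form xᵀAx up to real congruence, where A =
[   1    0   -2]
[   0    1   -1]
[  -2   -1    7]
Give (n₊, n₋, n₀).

step 0: pivot 1 → sign +
step 1: pivot 1 → sign +
step 2: pivot 2 → sign +
signature = (3, 0, 0)

Answer: (3, 0, 0)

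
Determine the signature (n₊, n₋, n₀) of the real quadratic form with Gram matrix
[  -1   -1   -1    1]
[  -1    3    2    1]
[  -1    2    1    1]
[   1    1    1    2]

Answer: (2, 2, 0)

Derivation:
step 0: pivot -1 → sign −
step 1: pivot 4 → sign +
step 2: pivot -1/4 → sign −
step 3: pivot 3 → sign +
signature = (2, 2, 0)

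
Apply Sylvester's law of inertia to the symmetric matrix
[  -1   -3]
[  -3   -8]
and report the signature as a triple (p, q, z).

Answer: (1, 1, 0)

Derivation:
step 0: pivot -1 → sign −
step 1: pivot 1 → sign +
signature = (1, 1, 0)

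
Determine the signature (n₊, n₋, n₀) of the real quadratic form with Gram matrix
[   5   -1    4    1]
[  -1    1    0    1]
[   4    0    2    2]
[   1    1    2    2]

Answer: (2, 1, 1)

Derivation:
step 0: pivot 5 → sign +
step 1: pivot 4/5 → sign +
step 2: pivot -2 → sign −
step 3: row/col 3 already zero → sign 0
signature = (2, 1, 1)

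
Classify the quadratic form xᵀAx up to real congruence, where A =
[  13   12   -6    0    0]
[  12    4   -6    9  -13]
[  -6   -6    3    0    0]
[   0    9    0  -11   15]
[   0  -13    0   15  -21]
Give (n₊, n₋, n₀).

step 0: pivot 13 → sign +
step 1: pivot -92/13 → sign −
step 2: pivot 6/23 → sign +
step 3: pivot -7/8 → sign −
step 4: pivot 2/7 → sign +
signature = (3, 2, 0)

Answer: (3, 2, 0)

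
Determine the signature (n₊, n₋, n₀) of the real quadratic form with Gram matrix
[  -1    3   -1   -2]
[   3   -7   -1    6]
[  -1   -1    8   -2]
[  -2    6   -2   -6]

Answer: (2, 2, 0)

Derivation:
step 0: pivot -1 → sign −
step 1: pivot 2 → sign +
step 2: pivot 1 → sign +
step 3: pivot -2 → sign −
signature = (2, 2, 0)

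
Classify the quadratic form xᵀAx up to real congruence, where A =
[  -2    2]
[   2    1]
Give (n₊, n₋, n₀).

Answer: (1, 1, 0)

Derivation:
step 0: pivot -2 → sign −
step 1: pivot 3 → sign +
signature = (1, 1, 0)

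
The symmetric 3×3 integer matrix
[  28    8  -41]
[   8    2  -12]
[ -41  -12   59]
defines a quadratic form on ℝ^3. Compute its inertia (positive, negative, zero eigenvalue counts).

Answer: (1, 2, 0)

Derivation:
step 0: pivot 28 → sign +
step 1: pivot -2/7 → sign −
step 2: pivot -3/4 → sign −
signature = (1, 2, 0)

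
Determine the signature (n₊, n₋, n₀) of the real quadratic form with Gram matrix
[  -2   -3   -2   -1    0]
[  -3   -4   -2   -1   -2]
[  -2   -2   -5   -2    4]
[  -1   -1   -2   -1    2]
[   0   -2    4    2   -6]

step 0: pivot -2 → sign −
step 1: pivot 1/2 → sign +
step 2: pivot -5 → sign −
step 3: pivot -1/5 → sign −
step 4: pivot 2 → sign +
signature = (2, 3, 0)

Answer: (2, 3, 0)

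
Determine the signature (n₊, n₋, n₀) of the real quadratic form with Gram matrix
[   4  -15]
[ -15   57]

step 0: pivot 4 → sign +
step 1: pivot 3/4 → sign +
signature = (2, 0, 0)

Answer: (2, 0, 0)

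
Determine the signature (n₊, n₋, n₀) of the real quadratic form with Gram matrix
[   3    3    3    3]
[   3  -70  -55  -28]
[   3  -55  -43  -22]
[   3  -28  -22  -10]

Answer: (2, 2, 0)

Derivation:
step 0: pivot 3 → sign +
step 1: pivot -73 → sign −
step 2: pivot 6/73 → sign +
step 3: pivot -3/2 → sign −
signature = (2, 2, 0)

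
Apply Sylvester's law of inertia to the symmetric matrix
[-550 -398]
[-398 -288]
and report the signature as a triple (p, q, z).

step 0: pivot -550 → sign −
step 1: pivot 2/275 → sign +
signature = (1, 1, 0)

Answer: (1, 1, 0)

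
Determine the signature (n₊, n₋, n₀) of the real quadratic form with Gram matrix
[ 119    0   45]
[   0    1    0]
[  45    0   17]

step 0: pivot 119 → sign +
step 1: pivot 1 → sign +
step 2: pivot -2/119 → sign −
signature = (2, 1, 0)

Answer: (2, 1, 0)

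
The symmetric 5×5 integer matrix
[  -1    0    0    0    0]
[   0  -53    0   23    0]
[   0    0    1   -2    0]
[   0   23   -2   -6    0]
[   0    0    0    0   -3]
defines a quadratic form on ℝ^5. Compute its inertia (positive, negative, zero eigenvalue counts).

step 0: pivot -1 → sign −
step 1: pivot -53 → sign −
step 2: pivot 1 → sign +
step 3: pivot -1/53 → sign −
step 4: pivot -3 → sign −
signature = (1, 4, 0)

Answer: (1, 4, 0)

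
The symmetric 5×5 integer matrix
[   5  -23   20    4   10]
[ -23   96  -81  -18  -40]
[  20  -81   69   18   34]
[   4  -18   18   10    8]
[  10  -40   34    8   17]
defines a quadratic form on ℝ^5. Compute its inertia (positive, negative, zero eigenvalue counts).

step 0: pivot 5 → sign +
step 1: pivot -49/5 → sign −
step 2: pivot 66/49 → sign +
step 3: pivot 26/11 → sign +
step 4: pivot -3/13 → sign −
signature = (3, 2, 0)

Answer: (3, 2, 0)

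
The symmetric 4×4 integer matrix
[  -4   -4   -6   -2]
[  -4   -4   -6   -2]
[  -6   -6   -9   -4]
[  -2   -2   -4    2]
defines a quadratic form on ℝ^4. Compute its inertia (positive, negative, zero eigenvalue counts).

step 0: pivot -4 → sign −
step 1: pivot 3 → sign +
step 2: pivot -1/3 → sign −
step 3: row/col 3 already zero → sign 0
signature = (1, 2, 1)

Answer: (1, 2, 1)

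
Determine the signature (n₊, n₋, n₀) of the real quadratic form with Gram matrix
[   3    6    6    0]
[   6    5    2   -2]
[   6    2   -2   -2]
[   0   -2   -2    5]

step 0: pivot 3 → sign +
step 1: pivot -7 → sign −
step 2: pivot 2/7 → sign +
step 3: pivot 3 → sign +
signature = (3, 1, 0)

Answer: (3, 1, 0)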